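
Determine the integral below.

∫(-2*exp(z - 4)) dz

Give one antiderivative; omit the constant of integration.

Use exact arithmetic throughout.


Answer: -2*exp(z - 4).


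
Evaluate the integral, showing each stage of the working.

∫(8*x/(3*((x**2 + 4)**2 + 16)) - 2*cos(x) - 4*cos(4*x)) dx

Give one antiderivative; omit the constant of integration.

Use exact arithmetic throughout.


Step 1. Rewrite: now ∫(8*x/(3*((x**2 + 4)**2 + 16))) dx + ∫(-2*cos(x)) dx + ∫(-4*cos(4*x)) dx.
Step 2. Substitute u = x**2 + 4, turning ∫(8*x/(3*((x**2 + 4)**2 + 16))) dx into ∫(4/(3*(u**2 + 16))) du: now ∫(4/(3*(u**2 + 16))) du + ∫(-2*cos(x)) dx + ∫(-4*cos(4*x)) dx.
Step 3. Evaluate the standard form: now atan(u/4)/3 + ∫(-2*cos(x)) dx + ∫(-4*cos(4*x)) dx.
Step 4. Substitute back u = x**2 + 4: now atan(x**2/4 + 1)/3 + ∫(-2*cos(x)) dx + ∫(-4*cos(4*x)) dx.
Step 5. Evaluate the standard form: now -2*sin(x) + atan(x**2/4 + 1)/3 + ∫(-4*cos(4*x)) dx.
Step 6. Evaluate the standard form: now -2*sin(x) - sin(4*x) + atan(x**2/4 + 1)/3.
Answer: -2*sin(x) - sin(4*x) + atan(x**2/4 + 1)/3.


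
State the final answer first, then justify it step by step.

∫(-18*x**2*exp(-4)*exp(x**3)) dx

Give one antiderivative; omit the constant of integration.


The answer is -6*exp(x**3 - 4).
Step 1. Substitute u = x**3 - 4, turning ∫(-18*x**2*exp(-4)*exp(x**3)) dx into ∫(-6*exp(u)) du: now ∫(-6*exp(u)) du.
Step 2. Evaluate the standard form: now -6*exp(u).
Step 3. Substitute back u = x**3 - 4: now -6*exp(x**3 - 4).
Answer: -6*exp(x**3 - 4).


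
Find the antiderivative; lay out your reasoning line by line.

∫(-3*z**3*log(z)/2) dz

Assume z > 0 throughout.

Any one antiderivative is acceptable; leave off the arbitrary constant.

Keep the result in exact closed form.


Step 1. Integrate ∫(-3*z**3*log(z)/2) dz by parts with u = log(z), dv = (-3*z**3/2) dz, so v = -3*z**4/8 [assuming z > 0]: now -3*z**4*log(z)/8 + ∫(3*z**3/8) dz.
Step 2. Evaluate the standard form: now -3*z**4*log(z)/8 + 3*z**4/32.
Answer: -3*z**4*log(z)/8 + 3*z**4/32.


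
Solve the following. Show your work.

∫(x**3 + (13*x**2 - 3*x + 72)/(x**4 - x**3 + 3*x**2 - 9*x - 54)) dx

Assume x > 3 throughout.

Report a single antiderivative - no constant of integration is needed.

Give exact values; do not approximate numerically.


Step 1. Rewrite: now ∫(x**3) dx + ∫((13*x**2 - 3*x + 72)/(x**4 - x**3 + 3*x**2 - 9*x - 54)) dx.
Step 2. Evaluate the standard form: now x**4/4 + ∫((13*x**2 - 3*x + 72)/(x**4 - x**3 + 3*x**2 - 9*x - 54)) dx.
Step 3. Decompose ∫((13*x**2 - 3*x + 72)/(x**4 - x**3 + 3*x**2 - 9*x - 54)) dx by partial fractions, (13*x**2 - 3*x + 72)/(x**4 - x**3 + 3*x**2 - 9*x - 54) = 3/(x**2 + 9) - 2/(x + 2) + 2/(x - 3): now x**4/4 + ∫(2/(x - 3)) dx + ∫(-2/(x + 2)) dx + ∫(3/(x**2 + 9)) dx.
Step 4. Evaluate the standard form [assuming x > -2]: now x**4/4 - 2*log(x + 2) + ∫(2/(x - 3)) dx + ∫(3/(x**2 + 9)) dx.
Step 5. Evaluate the standard form [assuming x > 3]: now x**4/4 + 2*log(x - 3) - 2*log(x + 2) + ∫(3/(x**2 + 9)) dx.
Step 6. Evaluate the standard form: now x**4/4 + 2*log(x - 3) - 2*log(x + 2) + atan(x/3).
Answer: x**4/4 + 2*log(x - 3) - 2*log(x + 2) + atan(x/3).


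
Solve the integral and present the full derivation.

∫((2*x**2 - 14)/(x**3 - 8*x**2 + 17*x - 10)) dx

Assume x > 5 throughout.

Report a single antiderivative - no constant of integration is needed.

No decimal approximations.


Step 1. Decompose ∫((2*x**2 - 14)/(x**3 - 8*x**2 + 17*x - 10)) dx by partial fractions, (2*x**2 - 14)/(x**3 - 8*x**2 + 17*x - 10) = -3/(x - 1) + 2/(x - 2) + 3/(x - 5): now ∫(3/(x - 5)) dx + ∫(2/(x - 2)) dx + ∫(-3/(x - 1)) dx.
Step 2. Evaluate the standard form [assuming x > 2]: now 2*log(x - 2) + ∫(3/(x - 5)) dx + ∫(-3/(x - 1)) dx.
Step 3. Evaluate the standard form [assuming x > 1]: now 2*log(x - 2) - 3*log(x - 1) + ∫(3/(x - 5)) dx.
Step 4. Evaluate the standard form [assuming x > 5]: now 3*log(x - 5) + 2*log(x - 2) - 3*log(x - 1).
Answer: 3*log(x - 5) + 2*log(x - 2) - 3*log(x - 1).


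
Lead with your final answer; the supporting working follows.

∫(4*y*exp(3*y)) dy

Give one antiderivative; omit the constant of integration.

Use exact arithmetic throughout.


The answer is 4*y*exp(3*y)/3 - 4*exp(3*y)/9.
Step 1. Integrate ∫(4*y*exp(3*y)) dy by parts with u = y, dv = (4*exp(3*y)) dy, so v = 4*exp(3*y)/3: now 4*y*exp(3*y)/3 + ∫(-4*exp(3*y)/3) dy.
Step 2. Evaluate the standard form: now 4*y*exp(3*y)/3 - 4*exp(3*y)/9.
Answer: 4*y*exp(3*y)/3 - 4*exp(3*y)/9.


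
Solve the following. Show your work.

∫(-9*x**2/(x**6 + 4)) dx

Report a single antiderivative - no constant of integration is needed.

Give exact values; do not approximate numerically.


Step 1. Substitute u = x**3, turning ∫(-9*x**2/(x**6 + 4)) dx into ∫(-3/(u**2 + 4)) du: now ∫(-3/(u**2 + 4)) du.
Step 2. Evaluate the standard form: now -3*atan(u/2)/2.
Step 3. Substitute back u = x**3: now -3*atan(x**3/2)/2.
Answer: -3*atan(x**3/2)/2.


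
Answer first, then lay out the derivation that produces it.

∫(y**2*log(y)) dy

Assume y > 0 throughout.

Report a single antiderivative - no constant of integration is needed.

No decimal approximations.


The answer is y**3*log(y)/3 - y**3/9.
Step 1. Integrate ∫(y**2*log(y)) dy by parts with u = log(y), dv = (y**2) dy, so v = y**3/3 [assuming y > 0]: now y**3*log(y)/3 + ∫(-y**2/3) dy.
Step 2. Evaluate the standard form: now y**3*log(y)/3 - y**3/9.
Answer: y**3*log(y)/3 - y**3/9.


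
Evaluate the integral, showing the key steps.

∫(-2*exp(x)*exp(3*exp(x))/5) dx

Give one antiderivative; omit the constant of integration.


Step 1. Substitute u = exp(x), turning ∫(-2*exp(x)*exp(3*exp(x))/5) dx into ∫(-2*exp(3*u)/5) du: now ∫(-2*exp(3*u)/5) du.
Step 2. Evaluate the standard form: now -2*exp(3*u)/15.
Step 3. Substitute back u = exp(x): now -2*exp(3*exp(x))/15.
Answer: -2*exp(3*exp(x))/15.


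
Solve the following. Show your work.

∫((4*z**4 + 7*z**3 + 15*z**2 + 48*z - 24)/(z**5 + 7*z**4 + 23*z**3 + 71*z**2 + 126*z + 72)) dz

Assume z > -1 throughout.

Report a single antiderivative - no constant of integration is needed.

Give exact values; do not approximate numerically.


Step 1. Decompose ∫((4*z**4 + 7*z**3 + 15*z**2 + 48*z - 24)/(z**5 + 7*z**4 + 23*z**3 + 71*z**2 + 126*z + 72)) dz by partial fractions, (4*z**4 + 7*z**3 + 15*z**2 + 48*z - 24)/(z**5 + 7*z**4 + 23*z**3 + 71*z**2 + 126*z + 72) = -3/(z**2 + 9) + 4/(z + 4) + 2/(z + 2) - 2/(z + 1): now ∫(-2/(z + 1)) dz + ∫(2/(z + 2)) dz + ∫(4/(z + 4)) dz + ∫(-3/(z**2 + 9)) dz.
Step 2. Evaluate the standard form [assuming z > -1]: now -2*log(z + 1) + ∫(2/(z + 2)) dz + ∫(4/(z + 4)) dz + ∫(-3/(z**2 + 9)) dz.
Step 3. Evaluate the standard form [assuming z > -2]: now -2*log(z + 1) + 2*log(z + 2) + ∫(4/(z + 4)) dz + ∫(-3/(z**2 + 9)) dz.
Step 4. Evaluate the standard form [assuming z > -4]: now -2*log(z + 1) + 2*log(z + 2) + 4*log(z + 4) + ∫(-3/(z**2 + 9)) dz.
Step 5. Evaluate the standard form: now -2*log(z + 1) + 2*log(z + 2) + 4*log(z + 4) - atan(z/3).
Answer: -2*log(z + 1) + 2*log(z + 2) + 4*log(z + 4) - atan(z/3).


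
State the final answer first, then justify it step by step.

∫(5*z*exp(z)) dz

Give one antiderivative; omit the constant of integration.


The answer is 5*z*exp(z) - 5*exp(z).
Step 1. Integrate ∫(5*z*exp(z)) dz by parts with u = z, dv = (5*exp(z)) dz, so v = 5*exp(z): now 5*z*exp(z) + ∫(-5*exp(z)) dz.
Step 2. Evaluate the standard form: now 5*z*exp(z) - 5*exp(z).
Answer: 5*z*exp(z) - 5*exp(z).


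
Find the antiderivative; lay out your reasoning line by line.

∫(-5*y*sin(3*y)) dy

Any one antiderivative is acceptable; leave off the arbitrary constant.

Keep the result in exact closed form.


Step 1. Integrate ∫(-5*y*sin(3*y)) dy by parts with u = y, dv = (-5*sin(3*y)) dy, so v = 5*cos(3*y)/3: now 5*y*cos(3*y)/3 + ∫(-5*cos(3*y)/3) dy.
Step 2. Evaluate the standard form: now 5*y*cos(3*y)/3 - 5*sin(3*y)/9.
Answer: 5*y*cos(3*y)/3 - 5*sin(3*y)/9.


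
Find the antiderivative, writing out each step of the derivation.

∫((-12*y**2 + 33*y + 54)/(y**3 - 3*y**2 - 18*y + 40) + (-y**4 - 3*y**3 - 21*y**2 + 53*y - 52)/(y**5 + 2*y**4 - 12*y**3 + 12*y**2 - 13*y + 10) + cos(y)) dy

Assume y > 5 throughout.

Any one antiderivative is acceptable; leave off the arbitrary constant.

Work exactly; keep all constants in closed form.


Step 1. Rewrite: now ∫((-12*y**2 + 33*y + 54)/(y**3 - 3*y**2 - 18*y + 40)) dy + ∫((-y**4 - 3*y**3 - 21*y**2 + 53*y - 52)/(y**5 + 2*y**4 - 12*y**3 + 12*y**2 - 13*y + 10)) dy + ∫(cos(y)) dy.
Step 2. Decompose ∫((-y**4 - 3*y**3 - 21*y**2 + 53*y - 52)/(y**5 + 2*y**4 - 12*y**3 + 12*y**2 - 13*y + 10)) dy by partial fractions, (-y**4 - 3*y**3 - 21*y**2 + 53*y - 52)/(y**5 + 2*y**4 - 12*y**3 + 12*y**2 - 13*y + 10) = -4/(y**2 + 1) - 1/(y + 5) + 2/(y - 1) - 2/(y - 2): now ∫((-12*y**2 + 33*y + 54)/(y**3 - 3*y**2 - 18*y + 40)) dy + ∫(-2/(y - 2)) dy + ∫(2/(y - 1)) dy + ∫(-1/(y + 5)) dy + ∫(-4/(y**2 + 1)) dy + ∫(cos(y)) dy.
Step 3. Evaluate the standard form [assuming y > -5]: now -log(y + 5) + ∫((-12*y**2 + 33*y + 54)/(y**3 - 3*y**2 - 18*y + 40)) dy + ∫(-2/(y - 2)) dy + ∫(2/(y - 1)) dy + ∫(-4/(y**2 + 1)) dy + ∫(cos(y)) dy.
Step 4. Evaluate the standard form [assuming y > 1]: now 2*log(y - 1) - log(y + 5) + ∫((-12*y**2 + 33*y + 54)/(y**3 - 3*y**2 - 18*y + 40)) dy + ∫(-2/(y - 2)) dy + ∫(-4/(y**2 + 1)) dy + ∫(cos(y)) dy.
Step 5. Evaluate the standard form [assuming y > 2]: now -2*log(y - 2) + 2*log(y - 1) - log(y + 5) + ∫((-12*y**2 + 33*y + 54)/(y**3 - 3*y**2 - 18*y + 40)) dy + ∫(-4/(y**2 + 1)) dy + ∫(cos(y)) dy.
Step 6. Evaluate the standard form: now -2*log(y - 2) + 2*log(y - 1) - log(y + 5) - 4*atan(y) + ∫((-12*y**2 + 33*y + 54)/(y**3 - 3*y**2 - 18*y + 40)) dy + ∫(cos(y)) dy.
Step 7. Decompose ∫((-12*y**2 + 33*y + 54)/(y**3 - 3*y**2 - 18*y + 40)) dy by partial fractions, (-12*y**2 + 33*y + 54)/(y**3 - 3*y**2 - 18*y + 40) = -5/(y + 4) - 4/(y - 2) - 3/(y - 5): now -2*log(y - 2) + 2*log(y - 1) - log(y + 5) - 4*atan(y) + ∫(-3/(y - 5)) dy + ∫(-4/(y - 2)) dy + ∫(-5/(y + 4)) dy + ∫(cos(y)) dy.
Step 8. Evaluate the standard form [assuming y > 2]: now -6*log(y - 2) + 2*log(y - 1) - log(y + 5) - 4*atan(y) + ∫(-3/(y - 5)) dy + ∫(-5/(y + 4)) dy + ∫(cos(y)) dy.
Step 9. Evaluate the standard form [assuming y > -4]: now -6*log(y - 2) + 2*log(y - 1) - 5*log(y + 4) - log(y + 5) - 4*atan(y) + ∫(-3/(y - 5)) dy + ∫(cos(y)) dy.
Step 10. Evaluate the standard form [assuming y > 5]: now -3*log(y - 5) - 6*log(y - 2) + 2*log(y - 1) - 5*log(y + 4) - log(y + 5) - 4*atan(y) + ∫(cos(y)) dy.
Step 11. Evaluate the standard form: now -3*log(y - 5) - 6*log(y - 2) + 2*log(y - 1) - 5*log(y + 4) - log(y + 5) + sin(y) - 4*atan(y).
Answer: -3*log(y - 5) - 6*log(y - 2) + 2*log(y - 1) - 5*log(y + 4) - log(y + 5) + sin(y) - 4*atan(y).


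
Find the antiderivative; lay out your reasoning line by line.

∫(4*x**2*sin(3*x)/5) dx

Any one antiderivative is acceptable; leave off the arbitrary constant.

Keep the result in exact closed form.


Step 1. Integrate ∫(4*x**2*sin(3*x)/5) dx by parts with u = x**2, dv = (4*sin(3*x)/5) dx, so v = -4*cos(3*x)/15: now -4*x**2*cos(3*x)/15 + ∫(8*x*cos(3*x)/15) dx.
Step 2. Integrate ∫(8*x*cos(3*x)/15) dx by parts with u = x, dv = (8*cos(3*x)/15) dx, so v = 8*sin(3*x)/45: now -4*x**2*cos(3*x)/15 + 8*x*sin(3*x)/45 + ∫(-8*sin(3*x)/45) dx.
Step 3. Evaluate the standard form: now -4*x**2*cos(3*x)/15 + 8*x*sin(3*x)/45 + 8*cos(3*x)/135.
Answer: -4*x**2*cos(3*x)/15 + 8*x*sin(3*x)/45 + 8*cos(3*x)/135.


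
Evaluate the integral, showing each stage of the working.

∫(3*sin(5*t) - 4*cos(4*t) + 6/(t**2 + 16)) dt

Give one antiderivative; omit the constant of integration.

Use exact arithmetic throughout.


Step 1. Rewrite: now ∫(6/(t**2 + 16)) dt + ∫(3*sin(5*t)) dt + ∫(-4*cos(4*t)) dt.
Step 2. Evaluate the standard form: now -sin(4*t) + ∫(6/(t**2 + 16)) dt + ∫(3*sin(5*t)) dt.
Step 3. Evaluate the standard form: now -sin(4*t) - 3*cos(5*t)/5 + ∫(6/(t**2 + 16)) dt.
Step 4. Evaluate the standard form: now -sin(4*t) - 3*cos(5*t)/5 + 3*atan(t/4)/2.
Answer: -sin(4*t) - 3*cos(5*t)/5 + 3*atan(t/4)/2.


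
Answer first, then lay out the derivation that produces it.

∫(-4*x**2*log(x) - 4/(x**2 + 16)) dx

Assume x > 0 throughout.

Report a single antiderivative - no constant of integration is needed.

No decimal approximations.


The answer is -4*x**3*log(x)/3 + 4*x**3/9 - atan(x/4).
Step 1. Rewrite: now ∫(-4*x**2*log(x)) dx + ∫(-4/(x**2 + 16)) dx.
Step 2. Evaluate the standard form: now -atan(x/4) + ∫(-4*x**2*log(x)) dx.
Step 3. Integrate ∫(-4*x**2*log(x)) dx by parts with u = log(x), dv = (-4*x**2) dx, so v = -4*x**3/3 [assuming x > 0]: now -4*x**3*log(x)/3 - atan(x/4) + ∫(4*x**2/3) dx.
Step 4. Evaluate the standard form: now -4*x**3*log(x)/3 + 4*x**3/9 - atan(x/4).
Answer: -4*x**3*log(x)/3 + 4*x**3/9 - atan(x/4).


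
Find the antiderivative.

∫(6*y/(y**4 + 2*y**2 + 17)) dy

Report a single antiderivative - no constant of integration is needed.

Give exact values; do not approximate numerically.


Answer: 3*atan(y**2/4 + 1/4)/4.


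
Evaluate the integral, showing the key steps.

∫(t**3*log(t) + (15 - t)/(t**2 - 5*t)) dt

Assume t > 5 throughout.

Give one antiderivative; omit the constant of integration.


Step 1. Rewrite: now ∫(t**3*log(t)) dt + ∫((15 - t)/(t**2 - 5*t)) dt.
Step 2. Decompose ∫((15 - t)/(t**2 - 5*t)) dt by partial fractions, (15 - t)/(t**2 - 5*t) = 2/(t - 5) - 3/t: now ∫(-3/t) dt + ∫(t**3*log(t)) dt + ∫(2/(t - 5)) dt.
Step 3. Evaluate the standard form [assuming t > 0]: now -3*log(t) + ∫(t**3*log(t)) dt + ∫(2/(t - 5)) dt.
Step 4. Evaluate the standard form [assuming t > 5]: now -3*log(t) + 2*log(t - 5) + ∫(t**3*log(t)) dt.
Step 5. Integrate ∫(t**3*log(t)) dt by parts with u = log(t), dv = (t**3) dt, so v = t**4/4 [assuming t > 0]: now t**4*log(t)/4 - 3*log(t) + 2*log(t - 5) + ∫(-t**3/4) dt.
Step 6. Evaluate the standard form: now t**4*log(t)/4 - t**4/16 - 3*log(t) + 2*log(t - 5).
Answer: t**4*log(t)/4 - t**4/16 - 3*log(t) + 2*log(t - 5).


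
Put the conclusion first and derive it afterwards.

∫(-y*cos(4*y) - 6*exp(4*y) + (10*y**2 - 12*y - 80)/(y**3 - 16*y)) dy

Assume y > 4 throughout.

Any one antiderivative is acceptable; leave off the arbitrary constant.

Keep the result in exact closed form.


The answer is -y*sin(4*y)/4 - 3*exp(4*y)/2 + 5*log(y) + log(y - 4) + 4*log(y + 4) - cos(4*y)/16.
Step 1. Rewrite: now ∫(-y*cos(4*y)) dy + ∫((10*y**2 - 12*y - 80)/(y**3 - 16*y)) dy + ∫(-6*exp(4*y)) dy.
Step 2. Decompose ∫((10*y**2 - 12*y - 80)/(y**3 - 16*y)) dy by partial fractions, (10*y**2 - 12*y - 80)/(y**3 - 16*y) = 4/(y + 4) + 1/(y - 4) + 5/y: now ∫(5/y) dy + ∫(-y*cos(4*y)) dy + ∫(1/(y - 4)) dy + ∫(4/(y + 4)) dy + ∫(-6*exp(4*y)) dy.
Step 3. Evaluate the standard form [assuming y > 4]: now log(y - 4) + ∫(5/y) dy + ∫(-y*cos(4*y)) dy + ∫(4/(y + 4)) dy + ∫(-6*exp(4*y)) dy.
Step 4. Evaluate the standard form [assuming y > -4]: now log(y - 4) + 4*log(y + 4) + ∫(5/y) dy + ∫(-y*cos(4*y)) dy + ∫(-6*exp(4*y)) dy.
Step 5. Evaluate the standard form [assuming y > 0]: now 5*log(y) + log(y - 4) + 4*log(y + 4) + ∫(-y*cos(4*y)) dy + ∫(-6*exp(4*y)) dy.
Step 6. Evaluate the standard form: now -3*exp(4*y)/2 + 5*log(y) + log(y - 4) + 4*log(y + 4) + ∫(-y*cos(4*y)) dy.
Step 7. Integrate ∫(-y*cos(4*y)) dy by parts with u = y, dv = (-cos(4*y)) dy, so v = -sin(4*y)/4: now -y*sin(4*y)/4 - 3*exp(4*y)/2 + 5*log(y) + log(y - 4) + 4*log(y + 4) + ∫(sin(4*y)/4) dy.
Step 8. Evaluate the standard form: now -y*sin(4*y)/4 - 3*exp(4*y)/2 + 5*log(y) + log(y - 4) + 4*log(y + 4) - cos(4*y)/16.
Answer: -y*sin(4*y)/4 - 3*exp(4*y)/2 + 5*log(y) + log(y - 4) + 4*log(y + 4) - cos(4*y)/16.


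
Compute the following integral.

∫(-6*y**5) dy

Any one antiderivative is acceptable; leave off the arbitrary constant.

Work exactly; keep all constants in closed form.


Answer: -y**6.


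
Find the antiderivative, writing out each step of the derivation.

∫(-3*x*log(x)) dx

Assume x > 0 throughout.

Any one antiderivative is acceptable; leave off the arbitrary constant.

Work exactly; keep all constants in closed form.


Step 1. Integrate ∫(-3*x*log(x)) dx by parts with u = log(x), dv = (-3*x) dx, so v = -3*x**2/2 [assuming x > 0]: now -3*x**2*log(x)/2 + ∫(3*x/2) dx.
Step 2. Evaluate the standard form: now -3*x**2*log(x)/2 + 3*x**2/4.
Answer: -3*x**2*log(x)/2 + 3*x**2/4.


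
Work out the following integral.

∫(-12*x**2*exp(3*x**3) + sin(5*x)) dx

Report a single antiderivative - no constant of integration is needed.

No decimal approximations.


Answer: -4*exp(3*x**3)/3 - cos(5*x)/5.


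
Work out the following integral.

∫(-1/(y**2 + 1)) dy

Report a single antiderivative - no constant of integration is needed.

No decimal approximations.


Answer: -atan(y).


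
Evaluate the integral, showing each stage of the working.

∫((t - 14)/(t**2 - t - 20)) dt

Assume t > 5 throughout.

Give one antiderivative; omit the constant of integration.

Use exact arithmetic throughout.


Step 1. Decompose ∫((t - 14)/(t**2 - t - 20)) dt by partial fractions, (t - 14)/(t**2 - t - 20) = 2/(t + 4) - 1/(t - 5): now ∫(-1/(t - 5)) dt + ∫(2/(t + 4)) dt.
Step 2. Evaluate the standard form [assuming t > -4]: now 2*log(t + 4) + ∫(-1/(t - 5)) dt.
Step 3. Evaluate the standard form [assuming t > 5]: now -log(t - 5) + 2*log(t + 4).
Answer: -log(t - 5) + 2*log(t + 4).


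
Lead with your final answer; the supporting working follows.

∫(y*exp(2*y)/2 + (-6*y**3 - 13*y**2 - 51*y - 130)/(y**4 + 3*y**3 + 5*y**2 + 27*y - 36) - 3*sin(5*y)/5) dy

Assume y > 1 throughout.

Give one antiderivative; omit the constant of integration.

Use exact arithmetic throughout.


The answer is y*exp(2*y)/4 - exp(2*y)/8 - 4*log(y - 1) - 2*log(y + 4) + 3*cos(5*y)/25 + atan(y/3)/3.
Step 1. Rewrite: now ∫(y*exp(2*y)/2) dy + ∫((-6*y**3 - 13*y**2 - 51*y - 130)/(y**4 + 3*y**3 + 5*y**2 + 27*y - 36)) dy + ∫(-3*sin(5*y)/5) dy.
Step 2. Evaluate the standard form: now 3*cos(5*y)/25 + ∫(y*exp(2*y)/2) dy + ∫((-6*y**3 - 13*y**2 - 51*y - 130)/(y**4 + 3*y**3 + 5*y**2 + 27*y - 36)) dy.
Step 3. Integrate ∫(y*exp(2*y)/2) dy by parts with u = y, dv = (exp(2*y)/2) dy, so v = exp(2*y)/4: now y*exp(2*y)/4 + 3*cos(5*y)/25 + ∫((-6*y**3 - 13*y**2 - 51*y - 130)/(y**4 + 3*y**3 + 5*y**2 + 27*y - 36)) dy + ∫(-exp(2*y)/4) dy.
Step 4. Evaluate the standard form: now y*exp(2*y)/4 - exp(2*y)/8 + 3*cos(5*y)/25 + ∫((-6*y**3 - 13*y**2 - 51*y - 130)/(y**4 + 3*y**3 + 5*y**2 + 27*y - 36)) dy.
Step 5. Decompose ∫((-6*y**3 - 13*y**2 - 51*y - 130)/(y**4 + 3*y**3 + 5*y**2 + 27*y - 36)) dy by partial fractions, (-6*y**3 - 13*y**2 - 51*y - 130)/(y**4 + 3*y**3 + 5*y**2 + 27*y - 36) = 1/(y**2 + 9) - 2/(y + 4) - 4/(y - 1): now y*exp(2*y)/4 - exp(2*y)/8 + 3*cos(5*y)/25 + ∫(-4/(y - 1)) dy + ∫(-2/(y + 4)) dy + ∫(1/(y**2 + 9)) dy.
Step 6. Evaluate the standard form [assuming y > 1]: now y*exp(2*y)/4 - exp(2*y)/8 - 4*log(y - 1) + 3*cos(5*y)/25 + ∫(-2/(y + 4)) dy + ∫(1/(y**2 + 9)) dy.
Step 7. Evaluate the standard form [assuming y > -4]: now y*exp(2*y)/4 - exp(2*y)/8 - 4*log(y - 1) - 2*log(y + 4) + 3*cos(5*y)/25 + ∫(1/(y**2 + 9)) dy.
Step 8. Evaluate the standard form: now y*exp(2*y)/4 - exp(2*y)/8 - 4*log(y - 1) - 2*log(y + 4) + 3*cos(5*y)/25 + atan(y/3)/3.
Answer: y*exp(2*y)/4 - exp(2*y)/8 - 4*log(y - 1) - 2*log(y + 4) + 3*cos(5*y)/25 + atan(y/3)/3.


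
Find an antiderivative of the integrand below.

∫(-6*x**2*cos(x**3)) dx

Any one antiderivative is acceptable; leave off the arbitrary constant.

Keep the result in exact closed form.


Answer: -2*sin(x**3).


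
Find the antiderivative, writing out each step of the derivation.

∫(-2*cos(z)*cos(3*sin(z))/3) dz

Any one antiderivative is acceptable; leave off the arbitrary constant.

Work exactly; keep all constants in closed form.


Step 1. Substitute u = sin(z), turning ∫(-2*cos(z)*cos(3*sin(z))/3) dz into ∫(-2*cos(3*u)/3) du: now ∫(-2*cos(3*u)/3) du.
Step 2. Evaluate the standard form: now -2*sin(3*u)/9.
Step 3. Substitute back u = sin(z): now -2*sin(3*sin(z))/9.
Answer: -2*sin(3*sin(z))/9.


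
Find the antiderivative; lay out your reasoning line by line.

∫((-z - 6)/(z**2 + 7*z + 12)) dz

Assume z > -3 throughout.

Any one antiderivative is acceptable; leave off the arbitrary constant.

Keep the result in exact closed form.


Step 1. Decompose ∫((-z - 6)/(z**2 + 7*z + 12)) dz by partial fractions, (-z - 6)/(z**2 + 7*z + 12) = 2/(z + 4) - 3/(z + 3): now ∫(-3/(z + 3)) dz + ∫(2/(z + 4)) dz.
Step 2. Evaluate the standard form [assuming z > -4]: now 2*log(z + 4) + ∫(-3/(z + 3)) dz.
Step 3. Evaluate the standard form [assuming z > -3]: now -3*log(z + 3) + 2*log(z + 4).
Answer: -3*log(z + 3) + 2*log(z + 4).


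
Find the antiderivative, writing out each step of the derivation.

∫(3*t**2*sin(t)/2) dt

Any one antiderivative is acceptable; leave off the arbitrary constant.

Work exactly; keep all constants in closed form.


Step 1. Integrate ∫(3*t**2*sin(t)/2) dt by parts with u = t**2, dv = (3*sin(t)/2) dt, so v = -3*cos(t)/2: now -3*t**2*cos(t)/2 + ∫(3*t*cos(t)) dt.
Step 2. Integrate ∫(3*t*cos(t)) dt by parts with u = t, dv = (3*cos(t)) dt, so v = 3*sin(t): now -3*t**2*cos(t)/2 + 3*t*sin(t) + ∫(-3*sin(t)) dt.
Step 3. Evaluate the standard form: now -3*t**2*cos(t)/2 + 3*t*sin(t) + 3*cos(t).
Answer: -3*t**2*cos(t)/2 + 3*t*sin(t) + 3*cos(t).


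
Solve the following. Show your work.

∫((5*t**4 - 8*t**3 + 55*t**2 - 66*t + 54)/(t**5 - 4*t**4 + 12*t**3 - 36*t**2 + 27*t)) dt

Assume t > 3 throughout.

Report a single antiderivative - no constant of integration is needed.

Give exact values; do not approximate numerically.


Step 1. Decompose ∫((5*t**4 - 8*t**3 + 55*t**2 - 66*t + 54)/(t**5 - 4*t**4 + 12*t**3 - 36*t**2 + 27*t)) dt by partial fractions, (5*t**4 - 8*t**3 + 55*t**2 - 66*t + 54)/(t**5 - 4*t**4 + 12*t**3 - 36*t**2 + 27*t) = -1/(t**2 + 9) - 2/(t - 1) + 5/(t - 3) + 2/t: now ∫(2/t) dt + ∫(5/(t - 3)) dt + ∫(-2/(t - 1)) dt + ∫(-1/(t**2 + 9)) dt.
Step 2. Evaluate the standard form [assuming t > 0]: now 2*log(t) + ∫(5/(t - 3)) dt + ∫(-2/(t - 1)) dt + ∫(-1/(t**2 + 9)) dt.
Step 3. Evaluate the standard form [assuming t > 1]: now 2*log(t) - 2*log(t - 1) + ∫(5/(t - 3)) dt + ∫(-1/(t**2 + 9)) dt.
Step 4. Evaluate the standard form [assuming t > 3]: now 2*log(t) + 5*log(t - 3) - 2*log(t - 1) + ∫(-1/(t**2 + 9)) dt.
Step 5. Evaluate the standard form: now 2*log(t) + 5*log(t - 3) - 2*log(t - 1) - atan(t/3)/3.
Answer: 2*log(t) + 5*log(t - 3) - 2*log(t - 1) - atan(t/3)/3.


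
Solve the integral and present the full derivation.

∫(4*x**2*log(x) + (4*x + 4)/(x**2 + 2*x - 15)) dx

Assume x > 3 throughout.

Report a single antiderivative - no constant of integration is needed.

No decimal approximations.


Step 1. Rewrite: now ∫(4*x**2*log(x)) dx + ∫((4*x + 4)/(x**2 + 2*x - 15)) dx.
Step 2. Integrate ∫(4*x**2*log(x)) dx by parts with u = log(x), dv = (4*x**2) dx, so v = 4*x**3/3 [assuming x > 0]: now 4*x**3*log(x)/3 + ∫(-4*x**2/3) dx + ∫((4*x + 4)/(x**2 + 2*x - 15)) dx.
Step 3. Evaluate the standard form: now 4*x**3*log(x)/3 - 4*x**3/9 + ∫((4*x + 4)/(x**2 + 2*x - 15)) dx.
Step 4. Decompose ∫((4*x + 4)/(x**2 + 2*x - 15)) dx by partial fractions, (4*x + 4)/(x**2 + 2*x - 15) = 2/(x + 5) + 2/(x - 3): now 4*x**3*log(x)/3 - 4*x**3/9 + ∫(2/(x - 3)) dx + ∫(2/(x + 5)) dx.
Step 5. Evaluate the standard form [assuming x > -5]: now 4*x**3*log(x)/3 - 4*x**3/9 + 2*log(x + 5) + ∫(2/(x - 3)) dx.
Step 6. Evaluate the standard form [assuming x > 3]: now 4*x**3*log(x)/3 - 4*x**3/9 + 2*log(x - 3) + 2*log(x + 5).
Answer: 4*x**3*log(x)/3 - 4*x**3/9 + 2*log(x - 3) + 2*log(x + 5).


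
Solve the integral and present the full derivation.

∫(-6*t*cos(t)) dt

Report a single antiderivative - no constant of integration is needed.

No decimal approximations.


Step 1. Integrate ∫(-6*t*cos(t)) dt by parts with u = t, dv = (-6*cos(t)) dt, so v = -6*sin(t): now -6*t*sin(t) + ∫(6*sin(t)) dt.
Step 2. Evaluate the standard form: now -6*t*sin(t) - 6*cos(t).
Answer: -6*t*sin(t) - 6*cos(t).


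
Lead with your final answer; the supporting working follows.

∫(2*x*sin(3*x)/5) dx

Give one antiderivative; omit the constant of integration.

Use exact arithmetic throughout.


The answer is -2*x*cos(3*x)/15 + 2*sin(3*x)/45.
Step 1. Integrate ∫(2*x*sin(3*x)/5) dx by parts with u = x, dv = (2*sin(3*x)/5) dx, so v = -2*cos(3*x)/15: now -2*x*cos(3*x)/15 + ∫(2*cos(3*x)/15) dx.
Step 2. Evaluate the standard form: now -2*x*cos(3*x)/15 + 2*sin(3*x)/45.
Answer: -2*x*cos(3*x)/15 + 2*sin(3*x)/45.


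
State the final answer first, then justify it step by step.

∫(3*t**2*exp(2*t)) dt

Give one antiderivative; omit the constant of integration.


The answer is 3*t**2*exp(2*t)/2 - 3*t*exp(2*t)/2 + 3*exp(2*t)/4.
Step 1. Integrate ∫(3*t**2*exp(2*t)) dt by parts with u = t**2, dv = (3*exp(2*t)) dt, so v = 3*exp(2*t)/2: now 3*t**2*exp(2*t)/2 + ∫(-3*t*exp(2*t)) dt.
Step 2. Integrate ∫(-3*t*exp(2*t)) dt by parts with u = t, dv = (-3*exp(2*t)) dt, so v = -3*exp(2*t)/2: now 3*t**2*exp(2*t)/2 - 3*t*exp(2*t)/2 + ∫(3*exp(2*t)/2) dt.
Step 3. Evaluate the standard form: now 3*t**2*exp(2*t)/2 - 3*t*exp(2*t)/2 + 3*exp(2*t)/4.
Answer: 3*t**2*exp(2*t)/2 - 3*t*exp(2*t)/2 + 3*exp(2*t)/4.


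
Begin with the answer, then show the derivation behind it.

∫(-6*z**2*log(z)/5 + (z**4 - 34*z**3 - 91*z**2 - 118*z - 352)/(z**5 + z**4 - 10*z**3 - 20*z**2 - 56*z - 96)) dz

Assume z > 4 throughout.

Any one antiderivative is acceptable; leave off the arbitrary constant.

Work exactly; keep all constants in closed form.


The answer is -2*z**3*log(z)/5 + 2*z**3/15 - 5*log(z - 4) + 4*log(z + 2) + 2*log(z + 3) - atan(z/2)/2.
Step 1. Rewrite: now ∫(-6*z**2*log(z)/5) dz + ∫((z**4 - 34*z**3 - 91*z**2 - 118*z - 352)/(z**5 + z**4 - 10*z**3 - 20*z**2 - 56*z - 96)) dz.
Step 2. Decompose ∫((z**4 - 34*z**3 - 91*z**2 - 118*z - 352)/(z**5 + z**4 - 10*z**3 - 20*z**2 - 56*z - 96)) dz by partial fractions, (z**4 - 34*z**3 - 91*z**2 - 118*z - 352)/(z**5 + z**4 - 10*z**3 - 20*z**2 - 56*z - 96) = -1/(z**2 + 4) + 2/(z + 3) + 4/(z + 2) - 5/(z - 4): now ∫(-6*z**2*log(z)/5) dz + ∫(-5/(z - 4)) dz + ∫(4/(z + 2)) dz + ∫(2/(z + 3)) dz + ∫(-1/(z**2 + 4)) dz.
Step 3. Evaluate the standard form [assuming z > -3]: now 2*log(z + 3) + ∫(-6*z**2*log(z)/5) dz + ∫(-5/(z - 4)) dz + ∫(4/(z + 2)) dz + ∫(-1/(z**2 + 4)) dz.
Step 4. Evaluate the standard form [assuming z > -2]: now 4*log(z + 2) + 2*log(z + 3) + ∫(-6*z**2*log(z)/5) dz + ∫(-5/(z - 4)) dz + ∫(-1/(z**2 + 4)) dz.
Step 5. Evaluate the standard form [assuming z > 4]: now -5*log(z - 4) + 4*log(z + 2) + 2*log(z + 3) + ∫(-6*z**2*log(z)/5) dz + ∫(-1/(z**2 + 4)) dz.
Step 6. Evaluate the standard form: now -5*log(z - 4) + 4*log(z + 2) + 2*log(z + 3) - atan(z/2)/2 + ∫(-6*z**2*log(z)/5) dz.
Step 7. Integrate ∫(-6*z**2*log(z)/5) dz by parts with u = log(z), dv = (-6*z**2/5) dz, so v = -2*z**3/5 [assuming z > 0]: now -2*z**3*log(z)/5 - 5*log(z - 4) + 4*log(z + 2) + 2*log(z + 3) - atan(z/2)/2 + ∫(2*z**2/5) dz.
Step 8. Evaluate the standard form: now -2*z**3*log(z)/5 + 2*z**3/15 - 5*log(z - 4) + 4*log(z + 2) + 2*log(z + 3) - atan(z/2)/2.
Answer: -2*z**3*log(z)/5 + 2*z**3/15 - 5*log(z - 4) + 4*log(z + 2) + 2*log(z + 3) - atan(z/2)/2.


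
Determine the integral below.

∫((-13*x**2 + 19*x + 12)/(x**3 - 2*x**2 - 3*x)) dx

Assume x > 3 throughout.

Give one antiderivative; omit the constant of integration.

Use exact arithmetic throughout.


Answer: -4*log(x) - 4*log(x - 3) - 5*log(x + 1).


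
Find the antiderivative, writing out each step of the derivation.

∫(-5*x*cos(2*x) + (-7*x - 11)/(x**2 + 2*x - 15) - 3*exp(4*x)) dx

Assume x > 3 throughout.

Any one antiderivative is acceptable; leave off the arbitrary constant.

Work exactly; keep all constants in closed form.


Step 1. Rewrite: now ∫(-5*x*cos(2*x)) dx + ∫((-7*x - 11)/(x**2 + 2*x - 15)) dx + ∫(-3*exp(4*x)) dx.
Step 2. Decompose ∫((-7*x - 11)/(x**2 + 2*x - 15)) dx by partial fractions, (-7*x - 11)/(x**2 + 2*x - 15) = -3/(x + 5) - 4/(x - 3): now ∫(-5*x*cos(2*x)) dx + ∫(-4/(x - 3)) dx + ∫(-3/(x + 5)) dx + ∫(-3*exp(4*x)) dx.
Step 3. Evaluate the standard form [assuming x > -5]: now -3*log(x + 5) + ∫(-5*x*cos(2*x)) dx + ∫(-4/(x - 3)) dx + ∫(-3*exp(4*x)) dx.
Step 4. Evaluate the standard form [assuming x > 3]: now -4*log(x - 3) - 3*log(x + 5) + ∫(-5*x*cos(2*x)) dx + ∫(-3*exp(4*x)) dx.
Step 5. Evaluate the standard form: now -3*exp(4*x)/4 - 4*log(x - 3) - 3*log(x + 5) + ∫(-5*x*cos(2*x)) dx.
Step 6. Integrate ∫(-5*x*cos(2*x)) dx by parts with u = x, dv = (-5*cos(2*x)) dx, so v = -5*sin(2*x)/2: now -5*x*sin(2*x)/2 - 3*exp(4*x)/4 - 4*log(x - 3) - 3*log(x + 5) + ∫(5*sin(2*x)/2) dx.
Step 7. Evaluate the standard form: now -5*x*sin(2*x)/2 - 3*exp(4*x)/4 - 4*log(x - 3) - 3*log(x + 5) - 5*cos(2*x)/4.
Answer: -5*x*sin(2*x)/2 - 3*exp(4*x)/4 - 4*log(x - 3) - 3*log(x + 5) - 5*cos(2*x)/4.


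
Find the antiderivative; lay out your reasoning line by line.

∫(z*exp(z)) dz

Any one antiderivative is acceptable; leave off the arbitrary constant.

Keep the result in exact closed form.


Step 1. Integrate ∫(z*exp(z)) dz by parts with u = z, dv = (exp(z)) dz, so v = exp(z): now z*exp(z) + ∫(-exp(z)) dz.
Step 2. Evaluate the standard form: now z*exp(z) - exp(z).
Answer: z*exp(z) - exp(z).


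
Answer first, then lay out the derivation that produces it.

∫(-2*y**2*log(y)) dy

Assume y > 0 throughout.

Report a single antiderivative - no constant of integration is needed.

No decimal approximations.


The answer is -2*y**3*log(y)/3 + 2*y**3/9.
Step 1. Integrate ∫(-2*y**2*log(y)) dy by parts with u = log(y), dv = (-2*y**2) dy, so v = -2*y**3/3 [assuming y > 0]: now -2*y**3*log(y)/3 + ∫(2*y**2/3) dy.
Step 2. Evaluate the standard form: now -2*y**3*log(y)/3 + 2*y**3/9.
Answer: -2*y**3*log(y)/3 + 2*y**3/9.


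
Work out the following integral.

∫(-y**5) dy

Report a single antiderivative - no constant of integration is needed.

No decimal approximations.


Answer: -y**6/6.


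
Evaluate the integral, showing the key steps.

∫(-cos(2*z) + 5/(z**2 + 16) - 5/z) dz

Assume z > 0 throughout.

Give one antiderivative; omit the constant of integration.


Step 1. Rewrite: now ∫(-5/z) dz + ∫(5/(z**2 + 16)) dz + ∫(-cos(2*z)) dz.
Step 2. Evaluate the standard form: now -sin(2*z)/2 + ∫(-5/z) dz + ∫(5/(z**2 + 16)) dz.
Step 3. Evaluate the standard form [assuming z > 0]: now -5*log(z) - sin(2*z)/2 + ∫(5/(z**2 + 16)) dz.
Step 4. Evaluate the standard form: now -5*log(z) - sin(2*z)/2 + 5*atan(z/4)/4.
Answer: -5*log(z) - sin(2*z)/2 + 5*atan(z/4)/4.


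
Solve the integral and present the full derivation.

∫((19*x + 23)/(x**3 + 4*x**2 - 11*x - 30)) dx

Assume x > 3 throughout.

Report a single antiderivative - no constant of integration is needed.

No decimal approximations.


Step 1. Decompose ∫((19*x + 23)/(x**3 + 4*x**2 - 11*x - 30)) dx by partial fractions, (19*x + 23)/(x**3 + 4*x**2 - 11*x - 30) = -3/(x + 5) + 1/(x + 2) + 2/(x - 3): now ∫(2/(x - 3)) dx + ∫(1/(x + 2)) dx + ∫(-3/(x + 5)) dx.
Step 2. Evaluate the standard form [assuming x > 3]: now 2*log(x - 3) + ∫(1/(x + 2)) dx + ∫(-3/(x + 5)) dx.
Step 3. Evaluate the standard form [assuming x > -2]: now 2*log(x - 3) + log(x + 2) + ∫(-3/(x + 5)) dx.
Step 4. Evaluate the standard form [assuming x > -5]: now 2*log(x - 3) + log(x + 2) - 3*log(x + 5).
Answer: 2*log(x - 3) + log(x + 2) - 3*log(x + 5).


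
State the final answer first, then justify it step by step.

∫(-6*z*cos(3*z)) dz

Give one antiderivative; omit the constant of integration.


The answer is -2*z*sin(3*z) - 2*cos(3*z)/3.
Step 1. Integrate ∫(-6*z*cos(3*z)) dz by parts with u = z, dv = (-6*cos(3*z)) dz, so v = -2*sin(3*z): now -2*z*sin(3*z) + ∫(2*sin(3*z)) dz.
Step 2. Evaluate the standard form: now -2*z*sin(3*z) - 2*cos(3*z)/3.
Answer: -2*z*sin(3*z) - 2*cos(3*z)/3.


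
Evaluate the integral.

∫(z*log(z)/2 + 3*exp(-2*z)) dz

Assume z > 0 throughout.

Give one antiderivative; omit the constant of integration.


Answer: z**2*log(z)/4 - z**2/8 - 3*exp(-2*z)/2.


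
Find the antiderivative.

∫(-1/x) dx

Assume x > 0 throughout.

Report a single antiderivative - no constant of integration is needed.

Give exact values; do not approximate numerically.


Answer: -log(x).


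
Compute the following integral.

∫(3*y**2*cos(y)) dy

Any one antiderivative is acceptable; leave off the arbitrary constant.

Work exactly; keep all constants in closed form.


Answer: 3*y**2*sin(y) + 6*y*cos(y) - 6*sin(y).


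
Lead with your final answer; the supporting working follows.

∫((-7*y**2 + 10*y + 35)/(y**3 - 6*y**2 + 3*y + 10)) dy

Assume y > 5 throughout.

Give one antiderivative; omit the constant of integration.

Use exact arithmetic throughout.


The answer is -5*log(y - 5) - 3*log(y - 2) + log(y + 1).
Step 1. Decompose ∫((-7*y**2 + 10*y + 35)/(y**3 - 6*y**2 + 3*y + 10)) dy by partial fractions, (-7*y**2 + 10*y + 35)/(y**3 - 6*y**2 + 3*y + 10) = 1/(y + 1) - 3/(y - 2) - 5/(y - 5): now ∫(-5/(y - 5)) dy + ∫(-3/(y - 2)) dy + ∫(1/(y + 1)) dy.
Step 2. Evaluate the standard form [assuming y > 5]: now -5*log(y - 5) + ∫(-3/(y - 2)) dy + ∫(1/(y + 1)) dy.
Step 3. Evaluate the standard form [assuming y > 2]: now -5*log(y - 5) - 3*log(y - 2) + ∫(1/(y + 1)) dy.
Step 4. Evaluate the standard form [assuming y > -1]: now -5*log(y - 5) - 3*log(y - 2) + log(y + 1).
Answer: -5*log(y - 5) - 3*log(y - 2) + log(y + 1).


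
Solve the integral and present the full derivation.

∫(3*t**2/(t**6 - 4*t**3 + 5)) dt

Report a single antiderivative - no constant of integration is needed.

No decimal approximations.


Step 1. Substitute u = t**3 - 2, turning ∫(3*t**2/(t**6 - 4*t**3 + 5)) dt into ∫(1/(u**2 + 1)) du: now ∫(1/(u**2 + 1)) du.
Step 2. Evaluate the standard form: now atan(u).
Step 3. Substitute back u = t**3 - 2: now atan(t**3 - 2).
Answer: atan(t**3 - 2).


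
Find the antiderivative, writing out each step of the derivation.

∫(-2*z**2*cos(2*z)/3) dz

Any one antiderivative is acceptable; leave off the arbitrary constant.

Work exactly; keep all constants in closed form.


Step 1. Integrate ∫(-2*z**2*cos(2*z)/3) dz by parts with u = z**2, dv = (-2*cos(2*z)/3) dz, so v = -sin(2*z)/3: now -z**2*sin(2*z)/3 + ∫(2*z*sin(2*z)/3) dz.
Step 2. Integrate ∫(2*z*sin(2*z)/3) dz by parts with u = z, dv = (2*sin(2*z)/3) dz, so v = -cos(2*z)/3: now -z**2*sin(2*z)/3 - z*cos(2*z)/3 + ∫(cos(2*z)/3) dz.
Step 3. Evaluate the standard form: now -z**2*sin(2*z)/3 - z*cos(2*z)/3 + sin(2*z)/6.
Answer: -z**2*sin(2*z)/3 - z*cos(2*z)/3 + sin(2*z)/6.


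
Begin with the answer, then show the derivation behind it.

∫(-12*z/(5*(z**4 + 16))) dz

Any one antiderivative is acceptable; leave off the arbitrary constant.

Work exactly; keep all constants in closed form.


The answer is -3*atan(z**2/4)/10.
Step 1. Substitute u = z**2, turning ∫(-12*z/(5*(z**4 + 16))) dz into ∫(-6/(5*(u**2 + 16))) du: now ∫(-6/(5*(u**2 + 16))) du.
Step 2. Evaluate the standard form: now -3*atan(u/4)/10.
Step 3. Substitute back u = z**2: now -3*atan(z**2/4)/10.
Answer: -3*atan(z**2/4)/10.


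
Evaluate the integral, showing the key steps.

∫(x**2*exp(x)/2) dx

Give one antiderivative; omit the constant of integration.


Step 1. Integrate ∫(x**2*exp(x)/2) dx by parts with u = x**2, dv = (exp(x)/2) dx, so v = exp(x)/2: now x**2*exp(x)/2 + ∫(-x*exp(x)) dx.
Step 2. Integrate ∫(-x*exp(x)) dx by parts with u = x, dv = (-exp(x)) dx, so v = -exp(x): now x**2*exp(x)/2 - x*exp(x) + ∫(exp(x)) dx.
Step 3. Evaluate the standard form: now x**2*exp(x)/2 - x*exp(x) + exp(x).
Answer: x**2*exp(x)/2 - x*exp(x) + exp(x).


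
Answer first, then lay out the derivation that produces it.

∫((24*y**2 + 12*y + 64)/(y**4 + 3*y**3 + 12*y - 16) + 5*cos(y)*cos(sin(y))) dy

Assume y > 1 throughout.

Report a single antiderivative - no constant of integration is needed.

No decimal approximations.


The answer is 4*log(y - 1) - 4*log(y + 4) + 5*sin(sin(y)) + 2*atan(y/2).
Step 1. Rewrite: now ∫((24*y**2 + 12*y + 64)/(y**4 + 3*y**3 + 12*y - 16)) dy + ∫(5*cos(y)*cos(sin(y))) dy.
Step 2. Substitute u = sin(y), turning ∫(5*cos(y)*cos(sin(y))) dy into ∫(5*cos(u)) du: now ∫((24*y**2 + 12*y + 64)/(y**4 + 3*y**3 + 12*y - 16)) dy + ∫(5*cos(u)) du.
Step 3. Evaluate the standard form: now 5*sin(u) + ∫((24*y**2 + 12*y + 64)/(y**4 + 3*y**3 + 12*y - 16)) dy.
Step 4. Substitute back u = sin(y): now 5*sin(sin(y)) + ∫((24*y**2 + 12*y + 64)/(y**4 + 3*y**3 + 12*y - 16)) dy.
Step 5. Decompose ∫((24*y**2 + 12*y + 64)/(y**4 + 3*y**3 + 12*y - 16)) dy by partial fractions, (24*y**2 + 12*y + 64)/(y**4 + 3*y**3 + 12*y - 16) = 4/(y**2 + 4) - 4/(y + 4) + 4/(y - 1): now 5*sin(sin(y)) + ∫(4/(y - 1)) dy + ∫(-4/(y + 4)) dy + ∫(4/(y**2 + 4)) dy.
Step 6. Evaluate the standard form [assuming y > 1]: now 4*log(y - 1) + 5*sin(sin(y)) + ∫(-4/(y + 4)) dy + ∫(4/(y**2 + 4)) dy.
Step 7. Evaluate the standard form [assuming y > -4]: now 4*log(y - 1) - 4*log(y + 4) + 5*sin(sin(y)) + ∫(4/(y**2 + 4)) dy.
Step 8. Evaluate the standard form: now 4*log(y - 1) - 4*log(y + 4) + 5*sin(sin(y)) + 2*atan(y/2).
Answer: 4*log(y - 1) - 4*log(y + 4) + 5*sin(sin(y)) + 2*atan(y/2).


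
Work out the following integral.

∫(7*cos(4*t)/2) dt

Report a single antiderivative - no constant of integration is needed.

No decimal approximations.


Answer: 7*sin(4*t)/8.


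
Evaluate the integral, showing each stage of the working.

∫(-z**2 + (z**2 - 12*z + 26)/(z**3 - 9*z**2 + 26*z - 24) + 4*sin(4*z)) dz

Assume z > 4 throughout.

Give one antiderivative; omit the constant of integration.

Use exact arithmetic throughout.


Step 1. Rewrite: now ∫(-z**2) dz + ∫((z**2 - 12*z + 26)/(z**3 - 9*z**2 + 26*z - 24)) dz + ∫(4*sin(4*z)) dz.
Step 2. Evaluate the standard form: now -z**3/3 + ∫((z**2 - 12*z + 26)/(z**3 - 9*z**2 + 26*z - 24)) dz + ∫(4*sin(4*z)) dz.
Step 3. Decompose ∫((z**2 - 12*z + 26)/(z**3 - 9*z**2 + 26*z - 24)) dz by partial fractions, (z**2 - 12*z + 26)/(z**3 - 9*z**2 + 26*z - 24) = 3/(z - 2) + 1/(z - 3) - 3/(z - 4): now -z**3/3 + ∫(-3/(z - 4)) dz + ∫(1/(z - 3)) dz + ∫(3/(z - 2)) dz + ∫(4*sin(4*z)) dz.
Step 4. Evaluate the standard form [assuming z > 3]: now -z**3/3 + log(z - 3) + ∫(-3/(z - 4)) dz + ∫(3/(z - 2)) dz + ∫(4*sin(4*z)) dz.
Step 5. Evaluate the standard form [assuming z > 4]: now -z**3/3 - 3*log(z - 4) + log(z - 3) + ∫(3/(z - 2)) dz + ∫(4*sin(4*z)) dz.
Step 6. Evaluate the standard form [assuming z > 2]: now -z**3/3 - 3*log(z - 4) + log(z - 3) + 3*log(z - 2) + ∫(4*sin(4*z)) dz.
Step 7. Evaluate the standard form: now -z**3/3 - 3*log(z - 4) + log(z - 3) + 3*log(z - 2) - cos(4*z).
Answer: -z**3/3 - 3*log(z - 4) + log(z - 3) + 3*log(z - 2) - cos(4*z).


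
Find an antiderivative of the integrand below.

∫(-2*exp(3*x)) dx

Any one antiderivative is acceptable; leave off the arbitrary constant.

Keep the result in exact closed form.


Answer: -2*exp(3*x)/3.


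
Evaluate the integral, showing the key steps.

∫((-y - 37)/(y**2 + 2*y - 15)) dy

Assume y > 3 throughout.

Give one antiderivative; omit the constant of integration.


Step 1. Decompose ∫((-y - 37)/(y**2 + 2*y - 15)) dy by partial fractions, (-y - 37)/(y**2 + 2*y - 15) = 4/(y + 5) - 5/(y - 3): now ∫(-5/(y - 3)) dy + ∫(4/(y + 5)) dy.
Step 2. Evaluate the standard form [assuming y > 3]: now -5*log(y - 3) + ∫(4/(y + 5)) dy.
Step 3. Evaluate the standard form [assuming y > -5]: now -5*log(y - 3) + 4*log(y + 5).
Answer: -5*log(y - 3) + 4*log(y + 5).


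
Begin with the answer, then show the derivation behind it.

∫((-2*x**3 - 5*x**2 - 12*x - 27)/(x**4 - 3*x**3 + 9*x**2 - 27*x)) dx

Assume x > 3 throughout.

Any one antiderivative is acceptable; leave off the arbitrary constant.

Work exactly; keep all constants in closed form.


The answer is log(x) - 3*log(x - 3) - 2*atan(x/3)/3.
Step 1. Decompose ∫((-2*x**3 - 5*x**2 - 12*x - 27)/(x**4 - 3*x**3 + 9*x**2 - 27*x)) dx by partial fractions, (-2*x**3 - 5*x**2 - 12*x - 27)/(x**4 - 3*x**3 + 9*x**2 - 27*x) = -2/(x**2 + 9) - 3/(x - 3) + 1/x: now ∫(1/x) dx + ∫(-3/(x - 3)) dx + ∫(-2/(x**2 + 9)) dx.
Step 2. Evaluate the standard form [assuming x > 0]: now log(x) + ∫(-3/(x - 3)) dx + ∫(-2/(x**2 + 9)) dx.
Step 3. Evaluate the standard form [assuming x > 3]: now log(x) - 3*log(x - 3) + ∫(-2/(x**2 + 9)) dx.
Step 4. Evaluate the standard form: now log(x) - 3*log(x - 3) - 2*atan(x/3)/3.
Answer: log(x) - 3*log(x - 3) - 2*atan(x/3)/3.
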